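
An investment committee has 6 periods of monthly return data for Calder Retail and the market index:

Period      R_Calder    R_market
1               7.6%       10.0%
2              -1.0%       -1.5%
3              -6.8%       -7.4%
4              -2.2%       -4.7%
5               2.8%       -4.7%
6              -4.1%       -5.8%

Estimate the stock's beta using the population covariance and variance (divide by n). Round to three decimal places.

0.695

Mean R_i = (7.6 − 1.0 − 6.8 − 2.2 + 2.8 − 4.1) / 6 = -0.6167%
Mean R_m = (10.0 − 1.5 − 7.4 − 4.7 − 4.7 − 5.8) / 6 = -2.3500%
Σ(R_i − R̄_i)(R_m − R̄_m) = 140.0850  ⇒  Cov = 140.0850 / 6 = 23.3475
Σ(R_m − R̄_m)² = 201.6950  ⇒  Var(R_m) = 201.6950 / 6 = 33.6158
β = Cov / Var(R_m) = 23.3475 / 33.6158 = 0.6945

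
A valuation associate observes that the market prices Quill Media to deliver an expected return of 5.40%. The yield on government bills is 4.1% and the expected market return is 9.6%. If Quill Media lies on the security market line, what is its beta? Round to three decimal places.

0.236

MRP = 9.6% − 4.1% = 5.50%
β = (E(R) − R_f) / MRP = (5.40% − 4.1%) / 5.5% = 1.30% / 5.5% = 0.236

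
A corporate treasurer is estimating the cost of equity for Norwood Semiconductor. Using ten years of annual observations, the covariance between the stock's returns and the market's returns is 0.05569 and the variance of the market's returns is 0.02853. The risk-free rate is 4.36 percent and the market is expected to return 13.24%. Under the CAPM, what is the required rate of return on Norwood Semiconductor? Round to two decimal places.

21.69%

β = Cov(R_i, R_m) / Var(R_m) = 0.05569 / 0.02853 = 1.9520
MRP = 13.24% − 4.36% = 8.88%
E(R) = R_f + β × MRP = 4.36% + 1.9520 × 8.88% = 21.69%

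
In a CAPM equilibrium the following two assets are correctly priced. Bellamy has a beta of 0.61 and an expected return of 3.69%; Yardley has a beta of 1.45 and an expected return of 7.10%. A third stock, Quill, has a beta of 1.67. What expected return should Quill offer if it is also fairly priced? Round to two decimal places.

7.99%

MRP (SML slope) = (7.10% − 3.69%) / (1.45 − 0.61) = 3.41% / 0.84 = 4.0595%
R_f (intercept) = 3.69% − 0.61 × 4.0595% = 1.2137%
E(R_Quill) = R_f + β × MRP = 1.2137% + 1.67 × 4.0595% = 7.99%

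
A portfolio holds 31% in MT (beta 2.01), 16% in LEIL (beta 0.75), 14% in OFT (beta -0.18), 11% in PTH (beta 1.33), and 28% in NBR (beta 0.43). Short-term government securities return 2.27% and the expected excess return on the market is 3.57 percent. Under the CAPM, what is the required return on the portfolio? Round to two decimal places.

β_P = Σ w_i β_i = 0.31×2.01 + 0.16×0.75 + 0.14×-0.18 + 0.11×1.33 + 0.28×0.43 = 0.9846
E(R_P) = R_f + β_P × MRP = 2.27% + 0.9846 × 3.57% = 5.79%

5.79%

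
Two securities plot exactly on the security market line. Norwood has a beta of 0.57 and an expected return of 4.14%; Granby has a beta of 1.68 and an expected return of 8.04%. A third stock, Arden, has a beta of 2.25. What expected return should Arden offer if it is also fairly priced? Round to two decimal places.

10.04%

MRP (SML slope) = (8.04% − 4.14%) / (1.68 − 0.57) = 3.90% / 1.11 = 3.5135%
R_f (intercept) = 4.14% − 0.57 × 3.5135% = 2.1373%
E(R_Arden) = R_f + β × MRP = 2.1373% + 2.25 × 3.5135% = 10.04%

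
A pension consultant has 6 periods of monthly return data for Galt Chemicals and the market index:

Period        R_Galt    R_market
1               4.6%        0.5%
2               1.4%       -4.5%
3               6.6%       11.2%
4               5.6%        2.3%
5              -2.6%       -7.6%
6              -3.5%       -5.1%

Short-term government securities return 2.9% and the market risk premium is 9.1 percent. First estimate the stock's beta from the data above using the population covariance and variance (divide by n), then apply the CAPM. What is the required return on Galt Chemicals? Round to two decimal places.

Mean R_i = (4.6 + 1.4 + 6.6 + 5.6 − 2.6 − 3.5) / 6 = 2.0167%
Mean R_m = (0.5 − 4.5 + 11.2 + 2.3 − 7.6 − 5.1) / 6 = -0.5333%
Σ(R_i − R̄_i)(R_m − R̄_m) = 126.8633  ⇒  Cov = 126.8633 / 6 = 21.1439
Σ(R_m − R̄_m)² = 233.2933  ⇒  Var(R_m) = 233.2933 / 6 = 38.8822
β = Cov / Var(R_m) = 21.1439 / 38.8822 = 0.5438
E(R) = R_f + β × MRP = 2.9% + 0.5438 × 9.1% = 7.85%

7.85%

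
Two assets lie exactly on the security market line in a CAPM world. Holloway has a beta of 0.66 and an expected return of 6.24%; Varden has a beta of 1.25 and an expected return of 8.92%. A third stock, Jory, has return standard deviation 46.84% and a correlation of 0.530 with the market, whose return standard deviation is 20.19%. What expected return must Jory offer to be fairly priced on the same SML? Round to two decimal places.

MRP = (8.92% − 6.24%) / (1.25 − 0.66) = 4.5424%
R_f = 6.24% − 0.66 × 4.5424% = 3.2420%
β_Jory = ρ·σ_i/σ_m = 0.530 × 46.84 / 20.19 = 1.2296
E(R_Jory) = R_f + β × MRP = 3.2420% + 1.2296 × 4.5424% = 8.83%

8.83%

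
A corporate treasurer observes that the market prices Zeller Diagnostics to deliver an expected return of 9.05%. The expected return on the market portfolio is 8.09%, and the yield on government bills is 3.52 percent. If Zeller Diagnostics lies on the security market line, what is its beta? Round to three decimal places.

MRP = 8.09% − 3.52% = 4.57%
β = (E(R) − R_f) / MRP = (9.05% − 3.52%) / 4.57% = 5.53% / 4.57% = 1.210

1.210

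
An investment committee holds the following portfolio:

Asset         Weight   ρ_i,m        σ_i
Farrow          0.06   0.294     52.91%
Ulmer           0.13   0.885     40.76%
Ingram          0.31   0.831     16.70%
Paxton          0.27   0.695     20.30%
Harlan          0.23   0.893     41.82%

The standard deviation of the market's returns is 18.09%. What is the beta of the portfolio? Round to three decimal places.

1.234

β_Farrow = 0.294 × 52.91% / 18.09% = 0.8599
β_Ulmer = 0.885 × 40.76% / 18.09% = 1.9941
β_Ingram = 0.831 × 16.70% / 18.09% = 0.7671
β_Paxton = 0.695 × 20.30% / 18.09% = 0.7799
β_Harlan = 0.893 × 41.82% / 18.09% = 2.0644
β_P = Σ w_i β_i = 0.06×0.8599 + 0.13×1.9941 + 0.31×0.7671 + 0.27×0.7799 + 0.23×2.0644 = 1.2340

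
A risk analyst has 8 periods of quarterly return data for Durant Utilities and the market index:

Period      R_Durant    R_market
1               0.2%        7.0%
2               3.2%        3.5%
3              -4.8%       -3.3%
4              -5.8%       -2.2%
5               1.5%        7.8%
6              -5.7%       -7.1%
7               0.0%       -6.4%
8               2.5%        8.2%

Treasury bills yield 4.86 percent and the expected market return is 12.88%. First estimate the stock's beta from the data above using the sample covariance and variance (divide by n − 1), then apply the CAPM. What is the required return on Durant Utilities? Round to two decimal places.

Mean R_i = (0.2 + 3.2 − 4.8 − 5.8 + 1.5 − 5.7 + 0.0 + 2.5) / 8 = -1.1125%
Mean R_m = (7.0 + 3.5 − 3.3 − 2.2 + 7.8 − 7.1 − 6.4 + 8.2) / 8 = 0.9375%
Σ(R_i − R̄_i)(R_m − R̄_m) = 122.2138  ⇒  Cov = 122.2138 / 7 = 17.4591
Σ(R_m − R̄_m)² = 289.3988  ⇒  Var(R_m) = 289.3988 / 7 = 41.3427
β = Cov / Var(R_m) = 17.4591 / 41.3427 = 0.4223
MRP = 12.88% − 4.86% = 8.02%
E(R) = R_f + β × MRP = 4.86% + 0.4223 × 8.02% = 8.25%

8.25%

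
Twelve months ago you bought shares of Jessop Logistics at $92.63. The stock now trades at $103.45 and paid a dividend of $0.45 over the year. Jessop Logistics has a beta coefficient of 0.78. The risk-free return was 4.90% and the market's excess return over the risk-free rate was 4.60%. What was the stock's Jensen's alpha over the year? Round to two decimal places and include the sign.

Realised HPR = (P1 + D1 − P0) / P0 = (103.45 + 0.45 − 92.63) / 92.63 = 11.27 / 92.63 = 12.1667%
CAPM required = R_f + β·MRP = 4.90% + 0.78 × 4.60% = 8.4880%
α = realised − required = 12.1667% − 8.4880% = +3.68%

+3.68%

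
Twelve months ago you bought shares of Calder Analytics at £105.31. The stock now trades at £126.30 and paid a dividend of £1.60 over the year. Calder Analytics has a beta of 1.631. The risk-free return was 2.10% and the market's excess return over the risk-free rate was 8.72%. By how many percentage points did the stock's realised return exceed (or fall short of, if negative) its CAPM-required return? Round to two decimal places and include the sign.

+5.13%

Realised HPR = (P1 + D1 − P0) / P0 = (126.30 + 1.60 − 105.31) / 105.31 = 22.59 / 105.31 = 21.4510%
CAPM required = R_f + β·MRP = 2.10% + 1.631 × 8.72% = 16.32232%
α = realised − required = 21.4510% − 16.32232% = +5.13%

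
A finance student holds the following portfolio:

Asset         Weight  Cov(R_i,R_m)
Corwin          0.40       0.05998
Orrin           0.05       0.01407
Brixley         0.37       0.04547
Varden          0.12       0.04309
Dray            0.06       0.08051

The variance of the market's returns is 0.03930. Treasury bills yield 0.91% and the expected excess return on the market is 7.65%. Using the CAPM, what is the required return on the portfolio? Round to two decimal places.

β_Corwin = 0.05998 / 0.03930 = 1.5262
β_Orrin = 0.01407 / 0.03930 = 0.3580
β_Brixley = 0.04547 / 0.03930 = 1.1570
β_Varden = 0.04309 / 0.03930 = 1.0964
β_Dray = 0.08051 / 0.03930 = 2.0486
β_P = Σ w_i β_i = 0.40×1.5262 + 0.05×0.3580 + 0.37×1.1570 + 0.12×1.0964 + 0.06×2.0486 = 1.3110
E(R_P) = R_f + β_P × MRP = 0.91% + 1.3110 × 7.65% = 10.94%

10.94%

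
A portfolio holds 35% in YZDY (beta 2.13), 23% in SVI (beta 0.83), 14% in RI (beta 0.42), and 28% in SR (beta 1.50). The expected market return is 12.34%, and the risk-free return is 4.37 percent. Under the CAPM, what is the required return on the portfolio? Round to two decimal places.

β_P = Σ w_i β_i = 0.35×2.13 + 0.23×0.83 + 0.14×0.42 + 0.28×1.50 = 1.4152
MRP = 12.34% − 4.37% = 7.97%
E(R_P) = R_f + β_P × MRP = 4.37% + 1.4152 × 7.97% = 15.65%

15.65%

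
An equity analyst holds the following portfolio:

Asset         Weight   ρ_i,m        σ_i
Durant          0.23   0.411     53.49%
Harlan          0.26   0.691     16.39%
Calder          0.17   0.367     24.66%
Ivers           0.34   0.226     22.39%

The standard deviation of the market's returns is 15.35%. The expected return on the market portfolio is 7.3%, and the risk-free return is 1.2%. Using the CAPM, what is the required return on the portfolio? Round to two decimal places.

β_Durant = 0.411 × 53.49% / 15.35% = 1.4322
β_Harlan = 0.691 × 16.39% / 15.35% = 0.7378
β_Calder = 0.367 × 24.66% / 15.35% = 0.5896
β_Ivers = 0.226 × 22.39% / 15.35% = 0.3297
β_P = Σ w_i β_i = 0.23×1.4322 + 0.26×0.7378 + 0.17×0.5896 + 0.34×0.3297 = 0.7336
MRP = 7.3% − 1.2% = 6.10%
E(R_P) = R_f + β_P × MRP = 1.2% + 0.7336 × 6.1% = 5.67%

5.67%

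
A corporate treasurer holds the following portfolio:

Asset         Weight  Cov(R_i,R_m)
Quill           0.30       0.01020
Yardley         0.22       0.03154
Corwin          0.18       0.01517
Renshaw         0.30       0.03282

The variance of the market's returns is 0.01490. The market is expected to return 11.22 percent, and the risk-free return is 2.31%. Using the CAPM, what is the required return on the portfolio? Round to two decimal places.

15.81%

β_Quill = 0.01020 / 0.01490 = 0.6846
β_Yardley = 0.03154 / 0.01490 = 2.1168
β_Corwin = 0.01517 / 0.01490 = 1.0181
β_Renshaw = 0.03282 / 0.01490 = 2.2027
β_P = Σ w_i β_i = 0.30×0.6846 + 0.22×2.1168 + 0.18×1.0181 + 0.30×2.2027 = 1.5151
MRP = 11.22% − 2.31% = 8.91%
E(R_P) = R_f + β_P × MRP = 2.31% + 1.5151 × 8.91% = 15.81%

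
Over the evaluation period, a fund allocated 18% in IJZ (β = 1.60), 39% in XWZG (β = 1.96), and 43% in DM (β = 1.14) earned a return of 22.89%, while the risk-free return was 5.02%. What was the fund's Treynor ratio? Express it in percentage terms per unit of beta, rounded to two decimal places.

β_P = 0.18×1.60 + 0.39×1.96 + 0.43×1.14 = 1.5426
Treynor = (R_P − R_f) / β_P = (22.89% − 5.02%) / 1.5426 = 17.87% / 1.5426 = 11.58%

11.58%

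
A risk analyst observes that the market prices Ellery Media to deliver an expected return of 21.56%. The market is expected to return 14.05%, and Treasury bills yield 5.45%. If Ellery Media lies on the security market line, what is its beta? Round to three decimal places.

MRP = 14.05% − 5.45% = 8.60%
β = (E(R) − R_f) / MRP = (21.56% − 5.45%) / 8.60% = 16.11% / 8.60% = 1.873

1.873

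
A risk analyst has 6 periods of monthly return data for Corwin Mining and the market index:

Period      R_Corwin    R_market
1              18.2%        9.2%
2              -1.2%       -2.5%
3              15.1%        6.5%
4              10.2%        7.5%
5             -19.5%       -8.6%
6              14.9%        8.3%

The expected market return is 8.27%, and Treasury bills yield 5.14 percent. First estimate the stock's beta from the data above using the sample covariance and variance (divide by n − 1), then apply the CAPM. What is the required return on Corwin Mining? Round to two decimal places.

Mean R_i = (18.2 − 1.2 + 15.1 + 10.2 − 19.5 + 14.9) / 6 = 6.2833%
Mean R_m = (9.2 − 2.5 + 6.5 + 7.5 − 8.6 + 8.3) / 6 = 3.4000%
Σ(R_i − R̄_i)(R_m − R̄_m) = 508.2800  ⇒  Cov = 508.2800 / 5 = 101.6560
Σ(R_m − R̄_m)² = 262.8800  ⇒  Var(R_m) = 262.8800 / 5 = 52.5760
β = Cov / Var(R_m) = 101.6560 / 52.5760 = 1.9335
MRP = 8.27% − 5.14% = 3.13%
E(R) = R_f + β × MRP = 5.14% + 1.9335 × 3.13% = 11.19%

11.19%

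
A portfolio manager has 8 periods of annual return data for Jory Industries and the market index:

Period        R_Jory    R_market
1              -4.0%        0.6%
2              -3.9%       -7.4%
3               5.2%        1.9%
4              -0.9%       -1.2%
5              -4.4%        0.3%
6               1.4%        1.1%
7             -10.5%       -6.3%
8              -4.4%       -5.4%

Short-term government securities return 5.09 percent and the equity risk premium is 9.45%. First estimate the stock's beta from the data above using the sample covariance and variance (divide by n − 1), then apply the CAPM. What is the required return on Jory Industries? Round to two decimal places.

13.25%

Mean R_i = (-4.0 − 3.9 + 5.2 − 0.9 − 4.4 + 1.4 − 10.5 − 4.4) / 8 = -2.6875%
Mean R_m = (0.6 − 7.4 + 1.9 − 1.2 + 0.3 + 1.1 − 6.3 − 5.4) / 8 = -2.0500%
Σ(R_i − R̄_i)(R_m − R̄_m) = 83.4750  ⇒  Cov = 83.4750 / 7 = 11.9250
Σ(R_m − R̄_m)² = 96.7000  ⇒  Var(R_m) = 96.7000 / 7 = 13.8143
β = Cov / Var(R_m) = 11.9250 / 13.8143 = 0.8632
E(R) = R_f + β × MRP = 5.09% + 0.8632 × 9.45% = 13.25%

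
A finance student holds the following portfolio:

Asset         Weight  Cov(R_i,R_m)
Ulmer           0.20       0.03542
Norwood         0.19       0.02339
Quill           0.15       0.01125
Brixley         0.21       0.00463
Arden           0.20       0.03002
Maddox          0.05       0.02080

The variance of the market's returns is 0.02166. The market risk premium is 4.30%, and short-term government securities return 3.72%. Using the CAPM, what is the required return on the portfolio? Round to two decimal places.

β_Ulmer = 0.03542 / 0.02166 = 1.6353
β_Norwood = 0.02339 / 0.02166 = 1.0799
β_Quill = 0.01125 / 0.02166 = 0.5194
β_Brixley = 0.00463 / 0.02166 = 0.2138
β_Arden = 0.03002 / 0.02166 = 1.3860
β_Maddox = 0.02080 / 0.02166 = 0.9603
β_P = Σ w_i β_i = 0.20×1.6353 + 0.19×1.0799 + 0.15×0.5194 + 0.21×0.2138 + 0.20×1.3860 + 0.05×0.9603 = 0.9803
E(R_P) = R_f + β_P × MRP = 3.72% + 0.9803 × 4.30% = 7.94%

7.94%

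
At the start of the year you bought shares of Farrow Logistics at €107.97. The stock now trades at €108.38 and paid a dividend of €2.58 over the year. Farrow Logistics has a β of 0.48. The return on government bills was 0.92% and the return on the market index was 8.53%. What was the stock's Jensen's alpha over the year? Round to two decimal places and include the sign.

-1.80%

Realised HPR = (P1 + D1 − P0) / P0 = (108.38 + 2.58 − 107.97) / 107.97 = 2.99 / 107.97 = 2.7693%
MRP = 8.53% − 0.92% = 7.61%
CAPM required = R_f + β·MRP = 0.92% + 0.48 × 7.61% = 4.5728%
α = realised − required = 2.7693% − 4.5728% = -1.80%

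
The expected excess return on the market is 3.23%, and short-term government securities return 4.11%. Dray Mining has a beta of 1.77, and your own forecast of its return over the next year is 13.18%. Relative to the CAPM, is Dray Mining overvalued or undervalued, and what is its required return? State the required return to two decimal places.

Required return = R_f + β·MRP = 4.11% + 1.77 × 3.23% = 9.83%
Forecast 13.18% > required 9.83% → the stock plots above the SML → undervalued.

Undervalued; required return 9.83%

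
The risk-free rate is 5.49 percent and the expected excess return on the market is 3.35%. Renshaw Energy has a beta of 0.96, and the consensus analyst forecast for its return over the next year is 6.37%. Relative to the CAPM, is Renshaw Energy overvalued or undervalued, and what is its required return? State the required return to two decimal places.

Overvalued; required return 8.71%

Required return = R_f + β·MRP = 5.49% + 0.96 × 3.35% = 8.71%
Forecast 6.37% < required 8.71% → the stock plots below the SML → overvalued.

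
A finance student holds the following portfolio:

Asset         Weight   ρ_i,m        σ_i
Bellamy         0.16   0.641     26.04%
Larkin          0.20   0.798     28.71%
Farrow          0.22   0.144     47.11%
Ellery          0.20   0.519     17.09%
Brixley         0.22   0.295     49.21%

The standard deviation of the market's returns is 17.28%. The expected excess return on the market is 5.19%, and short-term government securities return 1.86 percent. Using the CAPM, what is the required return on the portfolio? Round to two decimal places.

5.98%

β_Bellamy = 0.641 × 26.04% / 17.28% = 0.9660
β_Larkin = 0.798 × 28.71% / 17.28% = 1.3258
β_Farrow = 0.144 × 47.11% / 17.28% = 0.3926
β_Ellery = 0.519 × 17.09% / 17.28% = 0.5133
β_Brixley = 0.295 × 49.21% / 17.28% = 0.8401
β_P = Σ w_i β_i = 0.16×0.9660 + 0.20×1.3258 + 0.22×0.3926 + 0.20×0.5133 + 0.22×0.8401 = 0.7936
E(R_P) = R_f + β_P × MRP = 1.86% + 0.7936 × 5.19% = 5.98%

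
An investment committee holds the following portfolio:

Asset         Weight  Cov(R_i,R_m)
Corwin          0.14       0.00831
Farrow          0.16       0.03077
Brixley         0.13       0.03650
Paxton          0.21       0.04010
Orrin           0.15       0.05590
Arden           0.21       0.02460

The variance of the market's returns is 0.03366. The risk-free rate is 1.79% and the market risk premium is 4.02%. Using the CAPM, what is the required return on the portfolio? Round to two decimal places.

β_Corwin = 0.00831 / 0.03366 = 0.2469
β_Farrow = 0.03077 / 0.03366 = 0.9141
β_Brixley = 0.03650 / 0.03366 = 1.0844
β_Paxton = 0.04010 / 0.03366 = 1.1913
β_Orrin = 0.05590 / 0.03366 = 1.6607
β_Arden = 0.02460 / 0.03366 = 0.7308
β_P = Σ w_i β_i = 0.14×0.2469 + 0.16×0.9141 + 0.13×1.0844 + 0.21×1.1913 + 0.15×1.6607 + 0.21×0.7308 = 0.9745
E(R_P) = R_f + β_P × MRP = 1.79% + 0.9745 × 4.02% = 5.71%

5.71%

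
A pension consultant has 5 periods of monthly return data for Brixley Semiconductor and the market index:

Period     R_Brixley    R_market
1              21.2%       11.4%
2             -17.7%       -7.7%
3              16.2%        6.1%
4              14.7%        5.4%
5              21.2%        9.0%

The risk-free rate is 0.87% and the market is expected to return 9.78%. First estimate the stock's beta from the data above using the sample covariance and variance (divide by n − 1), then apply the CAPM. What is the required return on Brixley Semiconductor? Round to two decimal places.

20.27%

Mean R_i = (21.2 − 17.7 + 16.2 + 14.7 + 21.2) / 5 = 11.1200%
Mean R_m = (11.4 − 7.7 + 6.1 + 5.4 + 9.0) / 5 = 4.8400%
Σ(R_i − R̄_i)(R_m − R̄_m) = 477.8660  ⇒  Cov = 477.8660 / 4 = 119.4665
Σ(R_m − R̄_m)² = 219.4920  ⇒  Var(R_m) = 219.4920 / 4 = 54.8730
β = Cov / Var(R_m) = 119.4665 / 54.8730 = 2.1771
MRP = 9.78% − 0.87% = 8.91%
E(R) = R_f + β × MRP = 0.87% + 2.1771 × 8.91% = 20.27%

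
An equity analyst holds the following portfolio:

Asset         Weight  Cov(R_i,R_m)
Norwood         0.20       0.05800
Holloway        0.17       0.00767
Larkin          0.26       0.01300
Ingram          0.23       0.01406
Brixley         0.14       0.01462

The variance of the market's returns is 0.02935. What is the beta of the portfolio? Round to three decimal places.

0.735

β_Norwood = 0.05800 / 0.02935 = 1.9761
β_Holloway = 0.00767 / 0.02935 = 0.2613
β_Larkin = 0.01300 / 0.02935 = 0.4429
β_Ingram = 0.01406 / 0.02935 = 0.4790
β_Brixley = 0.01462 / 0.02935 = 0.4981
β_P = Σ w_i β_i = 0.20×1.9761 + 0.17×0.2613 + 0.26×0.4429 + 0.23×0.4790 + 0.14×0.4981 = 0.7347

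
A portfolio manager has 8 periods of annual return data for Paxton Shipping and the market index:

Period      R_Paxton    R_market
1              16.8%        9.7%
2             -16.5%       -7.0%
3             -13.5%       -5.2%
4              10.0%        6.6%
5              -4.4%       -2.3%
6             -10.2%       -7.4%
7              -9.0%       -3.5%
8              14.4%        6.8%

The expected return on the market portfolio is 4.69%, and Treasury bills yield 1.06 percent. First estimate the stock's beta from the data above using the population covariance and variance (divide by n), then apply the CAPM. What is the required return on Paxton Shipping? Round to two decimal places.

Mean R_i = (16.8 − 16.5 − 13.5 + 10.0 − 4.4 − 10.2 − 9.0 + 14.4) / 8 = -1.5500%
Mean R_m = (9.7 − 7.0 − 5.2 + 6.6 − 2.3 − 7.4 − 3.5 + 6.8) / 8 = -0.2875%
Σ(R_i − R̄_i)(R_m − R̄_m) = 626.1150  ⇒  Cov = 626.1150 / 8 = 78.2644
Σ(R_m − R̄_m)² = 331.5688  ⇒  Var(R_m) = 331.5688 / 8 = 41.4461
β = Cov / Var(R_m) = 78.2644 / 41.4461 = 1.8883
MRP = 4.69% − 1.06% = 3.63%
E(R) = R_f + β × MRP = 1.06% + 1.8883 × 3.63% = 7.91%

7.91%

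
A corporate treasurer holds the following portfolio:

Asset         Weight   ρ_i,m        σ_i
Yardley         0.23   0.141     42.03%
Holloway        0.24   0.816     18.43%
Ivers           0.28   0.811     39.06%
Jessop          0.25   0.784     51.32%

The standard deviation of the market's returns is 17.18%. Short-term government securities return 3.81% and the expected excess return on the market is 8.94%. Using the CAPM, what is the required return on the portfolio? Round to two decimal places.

β_Yardley = 0.141 × 42.03% / 17.18% = 0.3449
β_Holloway = 0.816 × 18.43% / 17.18% = 0.8754
β_Ivers = 0.811 × 39.06% / 17.18% = 1.8439
β_Jessop = 0.784 × 51.32% / 17.18% = 2.3420
β_P = Σ w_i β_i = 0.23×0.3449 + 0.24×0.8754 + 0.28×1.8439 + 0.25×2.3420 = 1.3912
E(R_P) = R_f + β_P × MRP = 3.81% + 1.3912 × 8.94% = 16.25%

16.25%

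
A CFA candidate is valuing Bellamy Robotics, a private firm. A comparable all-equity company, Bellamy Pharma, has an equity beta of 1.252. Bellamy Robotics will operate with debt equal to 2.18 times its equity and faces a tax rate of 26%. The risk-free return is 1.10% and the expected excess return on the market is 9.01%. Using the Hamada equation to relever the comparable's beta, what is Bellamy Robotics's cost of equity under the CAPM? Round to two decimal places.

30.58%

β_L = β_U × [1 + (1 − t)(D/E)] = 1.252 × [1 + (1 − 0.26) × 2.18]
    = 1.252 × [1 + 0.74 × 2.18] = 1.252 × 2.6132 = 3.2717
E(R) = R_f + β_L × MRP = 1.10% + 3.2717 × 9.01% = 30.58%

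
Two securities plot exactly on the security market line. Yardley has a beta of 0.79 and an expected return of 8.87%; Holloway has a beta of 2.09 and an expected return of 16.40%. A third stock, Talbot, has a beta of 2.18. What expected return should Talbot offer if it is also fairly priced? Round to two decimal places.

16.92%

MRP (SML slope) = (16.40% − 8.87%) / (2.09 − 0.79) = 7.53% / 1.30 = 5.7923%
R_f (intercept) = 8.87% − 0.79 × 5.7923% = 4.2941%
E(R_Talbot) = R_f + β × MRP = 4.2941% + 2.18 × 5.7923% = 16.92%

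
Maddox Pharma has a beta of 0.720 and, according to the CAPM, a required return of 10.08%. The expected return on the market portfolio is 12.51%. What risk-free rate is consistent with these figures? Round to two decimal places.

3.83%

E(R) = R_f + β(E(R_m) − R_f) = R_f(1 − β) + β·E(R_m)
10.08% = R_f × (1 − 0.720) + 0.720 × 12.51%
10.08% = R_f × 0.280 + 9.00720%
R_f = (10.08% − 9.00720%) / 0.280 = 3.83%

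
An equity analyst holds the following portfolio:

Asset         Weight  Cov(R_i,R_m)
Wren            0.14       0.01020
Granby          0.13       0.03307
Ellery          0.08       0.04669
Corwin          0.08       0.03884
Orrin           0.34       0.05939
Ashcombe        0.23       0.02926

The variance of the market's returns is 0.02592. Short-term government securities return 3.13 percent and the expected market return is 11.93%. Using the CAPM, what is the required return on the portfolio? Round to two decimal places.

16.54%

β_Wren = 0.01020 / 0.02592 = 0.3935
β_Granby = 0.03307 / 0.02592 = 1.2758
β_Ellery = 0.04669 / 0.02592 = 1.8013
β_Corwin = 0.03884 / 0.02592 = 1.4985
β_Orrin = 0.05939 / 0.02592 = 2.2913
β_Ashcombe = 0.02926 / 0.02592 = 1.1289
β_P = Σ w_i β_i = 0.14×0.3935 + 0.13×1.2758 + 0.08×1.8013 + 0.08×1.4985 + 0.34×2.2913 + 0.23×1.1289 = 1.5236
MRP = 11.93% − 3.13% = 8.80%
E(R_P) = R_f + β_P × MRP = 3.13% + 1.5236 × 8.80% = 16.54%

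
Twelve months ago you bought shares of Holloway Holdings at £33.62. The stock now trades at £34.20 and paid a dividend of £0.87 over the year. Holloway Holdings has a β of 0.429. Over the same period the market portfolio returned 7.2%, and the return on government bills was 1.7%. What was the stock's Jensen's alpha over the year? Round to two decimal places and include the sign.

Realised HPR = (P1 + D1 − P0) / P0 = (34.20 + 0.87 − 33.62) / 33.62 = 1.45 / 33.62 = 4.3129%
MRP = 7.2% − 1.7% = 5.50%
CAPM required = R_f + β·MRP = 1.7% + 0.429 × 5.5% = 4.0595%
α = realised − required = 4.3129% − 4.0595% = +0.25%

+0.25%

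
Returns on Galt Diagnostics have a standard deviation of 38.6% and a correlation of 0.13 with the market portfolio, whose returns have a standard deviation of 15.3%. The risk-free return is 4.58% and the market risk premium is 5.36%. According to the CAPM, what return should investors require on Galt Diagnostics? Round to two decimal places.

β = ρ × σ_i / σ_m = 0.13 × 38.6% / 15.3% = 0.3280
E(R) = 4.58% + 0.3280 × 5.36% = 6.34%

6.34%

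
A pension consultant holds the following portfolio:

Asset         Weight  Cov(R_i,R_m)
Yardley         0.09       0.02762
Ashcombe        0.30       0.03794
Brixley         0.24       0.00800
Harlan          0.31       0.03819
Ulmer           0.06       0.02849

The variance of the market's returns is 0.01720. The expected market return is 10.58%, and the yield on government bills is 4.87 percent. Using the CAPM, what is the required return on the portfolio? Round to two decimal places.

β_Yardley = 0.02762 / 0.01720 = 1.6058
β_Ashcombe = 0.03794 / 0.01720 = 2.2058
β_Brixley = 0.00800 / 0.01720 = 0.4651
β_Harlan = 0.03819 / 0.01720 = 2.2203
β_Ulmer = 0.02849 / 0.01720 = 1.6564
β_P = Σ w_i β_i = 0.09×1.6058 + 0.30×2.2058 + 0.24×0.4651 + 0.31×2.2203 + 0.06×1.6564 = 1.7056
MRP = 10.58% − 4.87% = 5.71%
E(R_P) = R_f + β_P × MRP = 4.87% + 1.7056 × 5.71% = 14.61%

14.61%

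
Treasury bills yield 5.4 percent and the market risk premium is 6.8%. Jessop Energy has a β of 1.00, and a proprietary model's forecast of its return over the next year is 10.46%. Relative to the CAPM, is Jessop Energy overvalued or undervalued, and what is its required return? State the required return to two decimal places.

Required return = R_f + β·MRP = 5.4% + 1.00 × 6.8% = 12.20%
Forecast 10.46% < required 12.20% → the stock plots below the SML → overvalued.

Overvalued; required return 12.20%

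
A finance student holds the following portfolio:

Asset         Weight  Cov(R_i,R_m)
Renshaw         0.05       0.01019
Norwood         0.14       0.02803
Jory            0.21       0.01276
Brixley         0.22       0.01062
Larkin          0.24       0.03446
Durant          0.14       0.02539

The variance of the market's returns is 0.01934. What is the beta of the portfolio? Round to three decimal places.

β_Renshaw = 0.01019 / 0.01934 = 0.5269
β_Norwood = 0.02803 / 0.01934 = 1.4493
β_Jory = 0.01276 / 0.01934 = 0.6598
β_Brixley = 0.01062 / 0.01934 = 0.5491
β_Larkin = 0.03446 / 0.01934 = 1.7818
β_Durant = 0.02539 / 0.01934 = 1.3128
β_P = Σ w_i β_i = 0.05×0.5269 + 0.14×1.4493 + 0.21×0.6598 + 0.22×0.5491 + 0.24×1.7818 + 0.14×1.3128 = 1.1000

1.100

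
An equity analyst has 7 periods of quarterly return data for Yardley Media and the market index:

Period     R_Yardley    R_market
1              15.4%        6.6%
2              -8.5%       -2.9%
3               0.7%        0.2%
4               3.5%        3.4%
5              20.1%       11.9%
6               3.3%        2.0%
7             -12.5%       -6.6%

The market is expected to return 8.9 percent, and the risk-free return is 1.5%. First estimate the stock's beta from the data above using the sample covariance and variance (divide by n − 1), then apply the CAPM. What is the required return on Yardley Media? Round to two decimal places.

15.51%

Mean R_i = (15.4 − 8.5 + 0.7 + 3.5 + 20.1 + 3.3 − 12.5) / 7 = 3.1429%
Mean R_m = (6.6 − 2.9 + 0.2 + 3.4 + 11.9 + 2.0 − 6.6) / 7 = 2.0857%
Σ(R_i − R̄_i)(R_m − R̄_m) = 420.7343  ⇒  Cov = 420.7343 / 6 = 70.1224
Σ(R_m − R̄_m)² = 222.2886  ⇒  Var(R_m) = 222.2886 / 6 = 37.0481
β = Cov / Var(R_m) = 70.1224 / 37.0481 = 1.8927
MRP = 8.9% − 1.5% = 7.40%
E(R) = R_f + β × MRP = 1.5% + 1.8927 × 7.4% = 15.51%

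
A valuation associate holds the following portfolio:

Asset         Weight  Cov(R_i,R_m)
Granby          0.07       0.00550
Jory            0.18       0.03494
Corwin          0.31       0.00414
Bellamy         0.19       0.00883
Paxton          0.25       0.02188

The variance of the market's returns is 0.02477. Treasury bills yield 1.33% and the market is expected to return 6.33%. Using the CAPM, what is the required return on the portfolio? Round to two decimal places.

β_Granby = 0.00550 / 0.02477 = 0.2220
β_Jory = 0.03494 / 0.02477 = 1.4106
β_Corwin = 0.00414 / 0.02477 = 0.1671
β_Bellamy = 0.00883 / 0.02477 = 0.3565
β_Paxton = 0.02188 / 0.02477 = 0.8833
β_P = Σ w_i β_i = 0.07×0.2220 + 0.18×1.4106 + 0.31×0.1671 + 0.19×0.3565 + 0.25×0.8833 = 0.6098
MRP = 6.33% − 1.33% = 5.00%
E(R_P) = R_f + β_P × MRP = 1.33% + 0.6098 × 5.00% = 4.38%

4.38%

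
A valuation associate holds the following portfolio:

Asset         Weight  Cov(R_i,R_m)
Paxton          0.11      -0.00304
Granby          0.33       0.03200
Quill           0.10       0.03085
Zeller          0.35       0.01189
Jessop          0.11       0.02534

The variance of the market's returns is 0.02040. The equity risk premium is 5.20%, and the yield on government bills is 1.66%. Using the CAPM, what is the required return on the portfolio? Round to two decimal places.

6.82%

β_Paxton = -0.00304 / 0.02040 = -0.1490
β_Granby = 0.03200 / 0.02040 = 1.5686
β_Quill = 0.03085 / 0.02040 = 1.5123
β_Zeller = 0.01189 / 0.02040 = 0.5828
β_Jessop = 0.02534 / 0.02040 = 1.2422
β_P = Σ w_i β_i = 0.11×-0.1490 + 0.33×1.5686 + 0.10×1.5123 + 0.35×0.5828 + 0.11×1.2422 = 0.9931
E(R_P) = R_f + β_P × MRP = 1.66% + 0.9931 × 5.20% = 6.82%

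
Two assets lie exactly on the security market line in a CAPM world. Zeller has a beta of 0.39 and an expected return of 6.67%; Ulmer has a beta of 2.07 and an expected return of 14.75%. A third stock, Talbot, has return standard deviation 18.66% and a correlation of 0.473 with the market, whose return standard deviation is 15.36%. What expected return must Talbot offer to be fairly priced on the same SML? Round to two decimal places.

MRP = (14.75% − 6.67%) / (2.07 − 0.39) = 4.8095%
R_f = 6.67% − 0.39 × 4.8095% = 4.7943%
β_Talbot = ρ·σ_i/σ_m = 0.473 × 18.66 / 15.36 = 0.5746
E(R_Talbot) = R_f + β × MRP = 4.7943% + 0.5746 × 4.8095% = 7.56%

7.56%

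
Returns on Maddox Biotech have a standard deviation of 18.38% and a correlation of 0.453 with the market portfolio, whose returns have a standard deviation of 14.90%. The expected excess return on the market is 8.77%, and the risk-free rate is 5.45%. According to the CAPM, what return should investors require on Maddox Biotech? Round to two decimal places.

10.35%

β = ρ × σ_i / σ_m = 0.453 × 18.38% / 14.90% = 0.5588
E(R) = 5.45% + 0.5588 × 8.77% = 10.35%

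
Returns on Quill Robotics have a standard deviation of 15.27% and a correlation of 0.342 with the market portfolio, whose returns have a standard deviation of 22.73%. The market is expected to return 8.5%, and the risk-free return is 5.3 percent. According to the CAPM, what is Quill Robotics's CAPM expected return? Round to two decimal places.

β = ρ × σ_i / σ_m = 0.342 × 15.27% / 22.73% = 0.2298
MRP = 8.5% − 5.3% = 3.20%
E(R) = 5.3% + 0.2298 × 3.2% = 6.04%

6.04%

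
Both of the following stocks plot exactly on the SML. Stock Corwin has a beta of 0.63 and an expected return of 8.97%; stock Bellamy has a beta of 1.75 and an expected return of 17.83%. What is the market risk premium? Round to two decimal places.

Both satisfy E(R) = R_f + β·MRP, so the slope of the SML is
MRP = (17.83% − 8.97%) / (1.75 − 0.63) = 8.86% / 1.12 = 7.9107%

7.91%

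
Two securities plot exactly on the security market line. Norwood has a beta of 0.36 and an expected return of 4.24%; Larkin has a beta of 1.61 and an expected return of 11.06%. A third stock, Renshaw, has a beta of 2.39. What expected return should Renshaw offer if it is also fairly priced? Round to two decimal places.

15.32%

MRP (SML slope) = (11.06% − 4.24%) / (1.61 − 0.36) = 6.82% / 1.25 = 5.4560%
R_f (intercept) = 4.24% − 0.36 × 5.4560% = 2.2758%
E(R_Renshaw) = R_f + β × MRP = 2.2758% + 2.39 × 5.4560% = 15.32%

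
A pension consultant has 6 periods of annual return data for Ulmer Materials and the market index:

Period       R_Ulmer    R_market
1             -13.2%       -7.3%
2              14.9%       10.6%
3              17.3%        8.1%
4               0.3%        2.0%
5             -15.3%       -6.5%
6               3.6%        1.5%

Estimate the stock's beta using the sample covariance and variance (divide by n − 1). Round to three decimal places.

1.826

Mean R_i = (-13.2 + 14.9 + 17.3 + 0.3 − 15.3 + 3.6) / 6 = 1.2667%
Mean R_m = (-7.3 + 10.6 + 8.1 + 2.0 − 6.5 + 1.5) / 6 = 1.4000%
Σ(R_i − R̄_i)(R_m − R̄_m) = 489.2400  ⇒  Cov = 489.2400 / 5 = 97.8480
Σ(R_m − R̄_m)² = 268.0000  ⇒  Var(R_m) = 268.0000 / 5 = 53.6000
β = Cov / Var(R_m) = 97.8480 / 53.6000 = 1.8255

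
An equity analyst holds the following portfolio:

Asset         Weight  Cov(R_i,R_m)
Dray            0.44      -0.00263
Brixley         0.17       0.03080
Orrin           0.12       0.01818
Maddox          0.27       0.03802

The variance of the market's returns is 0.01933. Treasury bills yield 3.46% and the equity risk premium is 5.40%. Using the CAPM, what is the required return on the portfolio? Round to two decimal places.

8.08%

β_Dray = -0.00263 / 0.01933 = -0.1361
β_Brixley = 0.03080 / 0.01933 = 1.5934
β_Orrin = 0.01818 / 0.01933 = 0.9405
β_Maddox = 0.03802 / 0.01933 = 1.9669
β_P = Σ w_i β_i = 0.44×-0.1361 + 0.17×1.5934 + 0.12×0.9405 + 0.27×1.9669 = 0.8549
E(R_P) = R_f + β_P × MRP = 3.46% + 0.8549 × 5.40% = 8.08%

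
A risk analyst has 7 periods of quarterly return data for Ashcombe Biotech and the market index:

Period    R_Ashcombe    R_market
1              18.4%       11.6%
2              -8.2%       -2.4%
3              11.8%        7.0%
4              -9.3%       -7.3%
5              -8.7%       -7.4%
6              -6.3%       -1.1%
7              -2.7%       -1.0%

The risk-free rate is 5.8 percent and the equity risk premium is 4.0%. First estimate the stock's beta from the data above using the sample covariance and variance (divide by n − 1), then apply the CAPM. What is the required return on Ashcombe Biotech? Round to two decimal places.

11.91%

Mean R_i = (18.4 − 8.2 + 11.8 − 9.3 − 8.7 − 6.3 − 2.7) / 7 = -0.7143%
Mean R_m = (11.6 − 2.4 + 7.0 − 7.3 − 7.4 − 1.1 − 1.0) / 7 = -0.0857%
Σ(R_i − R̄_i)(R_m − R̄_m) = 457.1914  ⇒  Cov = 457.1914 / 6 = 76.1986
Σ(R_m − R̄_m)² = 299.5286  ⇒  Var(R_m) = 299.5286 / 6 = 49.9214
β = Cov / Var(R_m) = 76.1986 / 49.9214 = 1.5264
E(R) = R_f + β × MRP = 5.8% + 1.5264 × 4.0% = 11.91%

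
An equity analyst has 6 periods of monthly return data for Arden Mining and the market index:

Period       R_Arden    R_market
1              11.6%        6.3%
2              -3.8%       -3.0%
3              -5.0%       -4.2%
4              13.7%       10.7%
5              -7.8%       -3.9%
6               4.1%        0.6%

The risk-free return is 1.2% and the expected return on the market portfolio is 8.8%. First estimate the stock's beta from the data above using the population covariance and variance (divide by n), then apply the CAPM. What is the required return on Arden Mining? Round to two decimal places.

12.08%

Mean R_i = (11.6 − 3.8 − 5.0 + 13.7 − 7.8 + 4.1) / 6 = 2.1333%
Mean R_m = (6.3 − 3.0 − 4.2 + 10.7 − 3.9 + 0.6) / 6 = 1.0833%
Σ(R_i − R̄_i)(R_m − R̄_m) = 271.0833  ⇒  Cov = 271.0833 / 6 = 45.1806
Σ(R_m − R̄_m)² = 189.3483  ⇒  Var(R_m) = 189.3483 / 6 = 31.5581
β = Cov / Var(R_m) = 45.1806 / 31.5581 = 1.4317
MRP = 8.8% − 1.2% = 7.60%
E(R) = R_f + β × MRP = 1.2% + 1.4317 × 7.6% = 12.08%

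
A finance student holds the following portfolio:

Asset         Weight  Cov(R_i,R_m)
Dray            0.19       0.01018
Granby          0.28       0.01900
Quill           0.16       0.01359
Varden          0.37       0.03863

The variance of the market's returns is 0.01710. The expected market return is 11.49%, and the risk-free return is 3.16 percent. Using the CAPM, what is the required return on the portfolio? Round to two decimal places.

β_Dray = 0.01018 / 0.01710 = 0.5953
β_Granby = 0.01900 / 0.01710 = 1.1111
β_Quill = 0.01359 / 0.01710 = 0.7947
β_Varden = 0.03863 / 0.01710 = 2.2591
β_P = Σ w_i β_i = 0.19×0.5953 + 0.28×1.1111 + 0.16×0.7947 + 0.37×2.2591 = 1.3872
MRP = 11.49% − 3.16% = 8.33%
E(R_P) = R_f + β_P × MRP = 3.16% + 1.3872 × 8.33% = 14.72%

14.72%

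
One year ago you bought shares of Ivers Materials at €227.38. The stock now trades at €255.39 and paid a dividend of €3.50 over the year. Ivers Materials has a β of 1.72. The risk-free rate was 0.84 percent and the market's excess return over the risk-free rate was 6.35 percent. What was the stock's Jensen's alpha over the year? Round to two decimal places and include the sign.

Realised HPR = (P1 + D1 − P0) / P0 = (255.39 + 3.50 − 227.38) / 227.38 = 31.51 / 227.38 = 13.8579%
CAPM required = R_f + β·MRP = 0.84% + 1.72 × 6.35% = 11.7620%
α = realised − required = 13.8579% − 11.7620% = +2.10%

+2.10%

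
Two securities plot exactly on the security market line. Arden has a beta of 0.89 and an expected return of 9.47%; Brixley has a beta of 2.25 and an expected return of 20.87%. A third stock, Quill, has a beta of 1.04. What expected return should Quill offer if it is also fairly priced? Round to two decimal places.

MRP (SML slope) = (20.87% − 9.47%) / (2.25 − 0.89) = 11.40% / 1.36 = 8.3824%
R_f (intercept) = 9.47% − 0.89 × 8.3824% = 2.0097%
E(R_Quill) = R_f + β × MRP = 2.0097% + 1.04 × 8.3824% = 10.73%

10.73%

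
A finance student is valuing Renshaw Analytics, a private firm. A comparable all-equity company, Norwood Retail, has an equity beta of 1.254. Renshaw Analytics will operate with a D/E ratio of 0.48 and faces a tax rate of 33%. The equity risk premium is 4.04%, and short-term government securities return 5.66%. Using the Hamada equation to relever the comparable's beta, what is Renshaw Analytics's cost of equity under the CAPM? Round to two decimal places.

12.36%

β_L = β_U × [1 + (1 − t)(D/E)] = 1.254 × [1 + (1 − 0.33) × 0.48]
    = 1.254 × [1 + 0.67 × 0.48] = 1.254 × 1.3216 = 1.6573
E(R) = R_f + β_L × MRP = 5.66% + 1.6573 × 4.04% = 12.36%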